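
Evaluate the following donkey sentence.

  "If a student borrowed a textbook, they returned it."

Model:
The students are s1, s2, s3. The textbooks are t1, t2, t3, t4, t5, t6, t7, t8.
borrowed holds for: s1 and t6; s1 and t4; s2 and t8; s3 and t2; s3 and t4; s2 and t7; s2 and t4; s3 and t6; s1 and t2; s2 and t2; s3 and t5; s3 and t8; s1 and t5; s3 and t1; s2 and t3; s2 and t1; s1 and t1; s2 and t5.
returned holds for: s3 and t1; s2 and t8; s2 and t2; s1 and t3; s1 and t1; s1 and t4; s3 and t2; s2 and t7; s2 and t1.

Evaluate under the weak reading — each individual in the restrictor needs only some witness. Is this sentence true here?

True

"it" takes "a textbook" as antecedent — a donkey pronoun bound across the clause boundary.
Weak reading: every student s with some borrowed-textbook has at least one borrowed-textbook t such that returned(s,t).
Per student: s1:✓  s2:✓  s3:✓
Every student in the restrictor has a witness.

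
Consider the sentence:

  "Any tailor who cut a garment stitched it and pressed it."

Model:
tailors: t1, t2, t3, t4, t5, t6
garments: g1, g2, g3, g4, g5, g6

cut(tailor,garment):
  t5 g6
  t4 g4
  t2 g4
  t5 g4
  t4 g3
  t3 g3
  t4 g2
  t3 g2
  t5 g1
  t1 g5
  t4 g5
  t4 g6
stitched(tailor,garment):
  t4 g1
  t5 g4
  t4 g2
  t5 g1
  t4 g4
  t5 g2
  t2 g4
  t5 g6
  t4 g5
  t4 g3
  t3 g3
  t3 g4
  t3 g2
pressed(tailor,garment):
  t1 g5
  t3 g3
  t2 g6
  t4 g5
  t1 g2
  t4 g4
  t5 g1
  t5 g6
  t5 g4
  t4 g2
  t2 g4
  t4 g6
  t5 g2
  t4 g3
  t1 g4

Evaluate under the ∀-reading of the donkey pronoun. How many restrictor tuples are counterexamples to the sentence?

3

"it" takes "a garment" as antecedent — a donkey pronoun bound across the clause boundary.
Strong reading: for every (t,g) with cut(t,g), stitched(t,g) ∧ pressed(t,g).
Restrictor pairs: (t1,g5) ✗  (t2,g4) ✓  (t3,g2) ✗  (t3,g3) ✓  (t4,g2) ✓  (t4,g3) ✓  (t4,g4) ✓  (t4,g5) ✓  (t4,g6) ✗  (t5,g1) ✓  (t5,g4) ✓  (t5,g6) ✓
Counterexamples (restrictor pairs failing the scope): 3.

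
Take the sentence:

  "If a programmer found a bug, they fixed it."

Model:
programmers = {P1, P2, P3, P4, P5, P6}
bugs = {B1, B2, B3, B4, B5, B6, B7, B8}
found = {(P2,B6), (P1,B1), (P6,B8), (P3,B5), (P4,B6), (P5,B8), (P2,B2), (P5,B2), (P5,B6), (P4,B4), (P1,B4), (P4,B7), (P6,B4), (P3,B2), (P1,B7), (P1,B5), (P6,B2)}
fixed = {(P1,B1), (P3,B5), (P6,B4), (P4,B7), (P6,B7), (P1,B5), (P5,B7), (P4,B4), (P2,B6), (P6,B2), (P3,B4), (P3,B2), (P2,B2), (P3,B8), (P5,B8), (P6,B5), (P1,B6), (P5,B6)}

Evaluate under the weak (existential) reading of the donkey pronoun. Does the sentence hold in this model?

True

"it" takes "a bug" as antecedent — a donkey pronoun bound across the clause boundary.
Weak reading: every programmer p with some found-bug has at least one found-bug b such that fixed(p,b).
Per programmer: P1:✓  P2:✓  P3:✓  P4:✓  P5:✓  P6:✓
Every programmer in the restrictor has a witness.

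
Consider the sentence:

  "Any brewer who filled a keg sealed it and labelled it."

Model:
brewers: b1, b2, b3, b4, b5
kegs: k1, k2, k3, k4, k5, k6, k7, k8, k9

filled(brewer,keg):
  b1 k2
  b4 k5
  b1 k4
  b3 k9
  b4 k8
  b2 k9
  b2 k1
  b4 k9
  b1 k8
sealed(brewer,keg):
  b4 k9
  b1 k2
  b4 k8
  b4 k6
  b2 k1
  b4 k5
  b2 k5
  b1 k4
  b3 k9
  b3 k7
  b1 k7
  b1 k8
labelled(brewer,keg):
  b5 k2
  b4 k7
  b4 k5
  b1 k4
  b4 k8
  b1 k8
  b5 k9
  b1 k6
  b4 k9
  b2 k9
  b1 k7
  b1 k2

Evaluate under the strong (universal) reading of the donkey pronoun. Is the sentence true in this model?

False

"it" takes "a keg" as antecedent — a donkey pronoun bound across the clause boundary.
Strong reading: for every (b,k) with filled(b,k), sealed(b,k) ∧ labelled(b,k).
Restrictor pairs: (b1,k2) ✓  (b1,k4) ✓  (b1,k8) ✓  (b2,k1) ✗  (b2,k9) ✗  (b3,k9) ✗  (b4,k5) ✓  (b4,k8) ✓  (b4,k9) ✓
Counterexample: (b2,k1) is in filled but fails the scope.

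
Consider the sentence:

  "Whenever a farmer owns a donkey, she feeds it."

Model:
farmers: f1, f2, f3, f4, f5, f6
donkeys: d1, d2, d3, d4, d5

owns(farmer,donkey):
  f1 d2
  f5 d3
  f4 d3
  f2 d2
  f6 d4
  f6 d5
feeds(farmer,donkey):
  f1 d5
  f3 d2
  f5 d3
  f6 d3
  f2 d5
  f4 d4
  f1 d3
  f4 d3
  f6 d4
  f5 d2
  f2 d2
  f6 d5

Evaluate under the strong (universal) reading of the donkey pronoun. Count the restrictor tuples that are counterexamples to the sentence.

"it" takes "a donkey" as antecedent — a donkey pronoun bound across the clause boundary.
Strong reading: for every (f,d) with owns(f,d), feeds(f,d).
Restrictor pairs: (f1,d2) ✗  (f2,d2) ✓  (f4,d3) ✓  (f5,d3) ✓  (f6,d4) ✓  (f6,d5) ✓
Counterexamples (restrictor pairs failing the scope): 1.

1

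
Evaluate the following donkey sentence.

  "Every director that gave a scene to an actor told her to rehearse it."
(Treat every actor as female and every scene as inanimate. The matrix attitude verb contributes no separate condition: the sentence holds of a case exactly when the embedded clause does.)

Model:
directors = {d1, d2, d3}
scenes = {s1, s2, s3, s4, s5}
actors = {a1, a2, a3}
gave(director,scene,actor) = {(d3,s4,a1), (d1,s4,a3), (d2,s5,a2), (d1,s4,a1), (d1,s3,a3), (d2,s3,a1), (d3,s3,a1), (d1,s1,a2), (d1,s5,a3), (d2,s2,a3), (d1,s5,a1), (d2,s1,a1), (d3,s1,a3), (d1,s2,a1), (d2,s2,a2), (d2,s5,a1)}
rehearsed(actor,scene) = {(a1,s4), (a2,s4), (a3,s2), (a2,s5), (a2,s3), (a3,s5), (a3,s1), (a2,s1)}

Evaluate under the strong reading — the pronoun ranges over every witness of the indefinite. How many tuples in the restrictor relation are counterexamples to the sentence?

9

"her" takes "an actor" as antecedent and "it" takes "a scene"; both are donkey pronouns co-varying with the restrictor.
Strong reading: for every (d,s,a) with gave(d,s,a), rehearsed(a,s).
Restrictor triples: (d1,s1,a2)→rehearsed(a2,s1) ✓  (d1,s2,a1)→rehearsed(a1,s2) ✗  (d1,s3,a3)→rehearsed(a3,s3) ✗  (d1,s4,a1)→rehearsed(a1,s4) ✓  (d1,s4,a3)→rehearsed(a3,s4) ✗  (d1,s5,a1)→rehearsed(a1,s5) ✗  (d1,s5,a3)→rehearsed(a3,s5) ✓  (d2,s1,a1)→rehearsed(a1,s1) ✗  (d2,s2,a2)→rehearsed(a2,s2) ✗  (d2,s2,a3)→rehearsed(a3,s2) ✓  (d2,s3,a1)→rehearsed(a1,s3) ✗  (d2,s5,a1)→rehearsed(a1,s5) ✗  (d2,s5,a2)→rehearsed(a2,s5) ✓  (d3,s1,a3)→rehearsed(a3,s1) ✓  (d3,s3,a1)→rehearsed(a1,s3) ✗  (d3,s4,a1)→rehearsed(a1,s4) ✓
Counterexamples (restrictor triples failing the scope): 9.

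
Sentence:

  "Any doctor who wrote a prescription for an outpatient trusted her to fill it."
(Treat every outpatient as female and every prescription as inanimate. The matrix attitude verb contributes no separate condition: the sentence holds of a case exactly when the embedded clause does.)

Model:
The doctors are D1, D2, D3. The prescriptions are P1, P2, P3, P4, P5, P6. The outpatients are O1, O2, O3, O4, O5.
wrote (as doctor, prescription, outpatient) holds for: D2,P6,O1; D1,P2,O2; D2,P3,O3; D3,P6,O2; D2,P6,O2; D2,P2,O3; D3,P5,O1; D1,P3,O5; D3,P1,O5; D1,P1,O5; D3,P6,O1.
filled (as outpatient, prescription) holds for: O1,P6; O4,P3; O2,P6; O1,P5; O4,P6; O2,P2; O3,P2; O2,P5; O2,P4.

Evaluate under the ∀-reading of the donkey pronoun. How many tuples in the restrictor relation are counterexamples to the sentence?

4

"her" takes "an outpatient" as antecedent and "it" takes "a prescription"; both are donkey pronouns co-varying with the restrictor.
Strong reading: for every (d,p,o) with wrote(d,p,o), filled(o,p).
Restrictor triples: (D1,P1,O5)→filled(O5,P1) ✗  (D1,P2,O2)→filled(O2,P2) ✓  (D1,P3,O5)→filled(O5,P3) ✗  (D2,P2,O3)→filled(O3,P2) ✓  (D2,P3,O3)→filled(O3,P3) ✗  (D2,P6,O1)→filled(O1,P6) ✓  (D2,P6,O2)→filled(O2,P6) ✓  (D3,P1,O5)→filled(O5,P1) ✗  (D3,P5,O1)→filled(O1,P5) ✓  (D3,P6,O1)→filled(O1,P6) ✓  (D3,P6,O2)→filled(O2,P6) ✓
Counterexamples (restrictor triples failing the scope): 4.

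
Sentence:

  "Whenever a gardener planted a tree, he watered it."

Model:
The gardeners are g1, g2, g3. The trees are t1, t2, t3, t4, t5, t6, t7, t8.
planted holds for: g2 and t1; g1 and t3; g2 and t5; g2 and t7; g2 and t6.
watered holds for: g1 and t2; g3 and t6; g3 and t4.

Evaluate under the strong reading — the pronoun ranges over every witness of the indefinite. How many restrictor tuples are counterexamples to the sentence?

"it" takes "a tree" as antecedent — a donkey pronoun bound across the clause boundary.
Strong reading: for every (g,t) with planted(g,t), watered(g,t).
Restrictor pairs: (g1,t3) ✗  (g2,t1) ✗  (g2,t5) ✗  (g2,t6) ✗  (g2,t7) ✗
Counterexamples (restrictor pairs failing the scope): 5.

5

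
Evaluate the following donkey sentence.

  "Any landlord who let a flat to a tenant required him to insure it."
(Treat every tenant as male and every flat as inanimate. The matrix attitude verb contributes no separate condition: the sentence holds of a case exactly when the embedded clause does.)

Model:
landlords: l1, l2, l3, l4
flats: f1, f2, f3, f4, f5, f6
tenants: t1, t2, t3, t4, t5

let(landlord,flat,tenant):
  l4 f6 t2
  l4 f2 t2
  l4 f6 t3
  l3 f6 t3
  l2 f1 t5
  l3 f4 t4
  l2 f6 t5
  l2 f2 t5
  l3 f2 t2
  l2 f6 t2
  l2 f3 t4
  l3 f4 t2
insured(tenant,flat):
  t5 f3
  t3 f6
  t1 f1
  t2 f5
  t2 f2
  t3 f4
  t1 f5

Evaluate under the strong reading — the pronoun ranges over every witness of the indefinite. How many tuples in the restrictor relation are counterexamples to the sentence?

"him" takes "a tenant" as antecedent and "it" takes "a flat"; both are donkey pronouns co-varying with the restrictor.
Strong reading: for every (l,f,t) with let(l,f,t), insured(t,f).
Restrictor triples: (l2,f1,t5)→insured(t5,f1) ✗  (l2,f2,t5)→insured(t5,f2) ✗  (l2,f3,t4)→insured(t4,f3) ✗  (l2,f6,t2)→insured(t2,f6) ✗  (l2,f6,t5)→insured(t5,f6) ✗  (l3,f2,t2)→insured(t2,f2) ✓  (l3,f4,t2)→insured(t2,f4) ✗  (l3,f4,t4)→insured(t4,f4) ✗  (l3,f6,t3)→insured(t3,f6) ✓  (l4,f2,t2)→insured(t2,f2) ✓  (l4,f6,t2)→insured(t2,f6) ✗  (l4,f6,t3)→insured(t3,f6) ✓
Counterexamples (restrictor triples failing the scope): 8.

8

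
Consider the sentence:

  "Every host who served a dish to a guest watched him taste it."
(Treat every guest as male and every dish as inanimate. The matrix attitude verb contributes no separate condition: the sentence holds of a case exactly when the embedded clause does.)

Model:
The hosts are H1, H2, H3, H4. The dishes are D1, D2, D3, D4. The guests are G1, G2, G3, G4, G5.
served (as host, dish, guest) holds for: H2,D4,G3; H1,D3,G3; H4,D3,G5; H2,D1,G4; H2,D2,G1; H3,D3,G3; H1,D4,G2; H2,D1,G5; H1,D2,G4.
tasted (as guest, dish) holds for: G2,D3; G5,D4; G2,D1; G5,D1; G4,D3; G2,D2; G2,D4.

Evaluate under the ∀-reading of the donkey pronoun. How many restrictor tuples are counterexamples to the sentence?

7

"him" takes "a guest" as antecedent and "it" takes "a dish"; both are donkey pronouns co-varying with the restrictor.
Strong reading: for every (h,d,g) with served(h,d,g), tasted(g,d).
Restrictor triples: (H1,D2,G4)→tasted(G4,D2) ✗  (H1,D3,G3)→tasted(G3,D3) ✗  (H1,D4,G2)→tasted(G2,D4) ✓  (H2,D1,G4)→tasted(G4,D1) ✗  (H2,D1,G5)→tasted(G5,D1) ✓  (H2,D2,G1)→tasted(G1,D2) ✗  (H2,D4,G3)→tasted(G3,D4) ✗  (H3,D3,G3)→tasted(G3,D3) ✗  (H4,D3,G5)→tasted(G5,D3) ✗
Counterexamples (restrictor triples failing the scope): 7.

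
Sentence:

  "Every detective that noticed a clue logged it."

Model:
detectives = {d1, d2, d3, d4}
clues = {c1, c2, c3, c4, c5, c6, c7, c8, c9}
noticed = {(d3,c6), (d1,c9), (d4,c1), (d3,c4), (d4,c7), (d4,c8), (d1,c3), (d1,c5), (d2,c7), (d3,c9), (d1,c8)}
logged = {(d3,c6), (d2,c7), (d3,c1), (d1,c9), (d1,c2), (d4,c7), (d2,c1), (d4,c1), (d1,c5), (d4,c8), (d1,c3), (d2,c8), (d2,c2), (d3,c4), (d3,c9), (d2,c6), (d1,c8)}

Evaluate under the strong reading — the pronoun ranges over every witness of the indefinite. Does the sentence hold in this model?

"it" takes "a clue" as antecedent — a donkey pronoun bound across the clause boundary.
Strong reading: for every (d,c) with noticed(d,c), logged(d,c).
Restrictor pairs: (d1,c3) ✓  (d1,c5) ✓  (d1,c8) ✓  (d1,c9) ✓  (d2,c7) ✓  (d3,c4) ✓  (d3,c6) ✓  (d3,c9) ✓  (d4,c1) ✓  (d4,c7) ✓  (d4,c8) ✓
Every restrictor pair satisfies the scope.

True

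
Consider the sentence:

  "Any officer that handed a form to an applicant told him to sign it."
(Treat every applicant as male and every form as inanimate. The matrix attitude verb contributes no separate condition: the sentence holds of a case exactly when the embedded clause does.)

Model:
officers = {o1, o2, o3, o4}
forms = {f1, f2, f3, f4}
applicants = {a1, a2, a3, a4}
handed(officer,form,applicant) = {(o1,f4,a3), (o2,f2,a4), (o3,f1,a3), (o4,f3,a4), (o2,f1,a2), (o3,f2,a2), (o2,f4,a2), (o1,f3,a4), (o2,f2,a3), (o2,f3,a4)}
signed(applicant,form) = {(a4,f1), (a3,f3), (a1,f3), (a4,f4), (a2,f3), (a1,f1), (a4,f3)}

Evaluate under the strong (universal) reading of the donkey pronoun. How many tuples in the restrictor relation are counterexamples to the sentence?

7

"him" takes "an applicant" as antecedent and "it" takes "a form"; both are donkey pronouns co-varying with the restrictor.
Strong reading: for every (o,f,a) with handed(o,f,a), signed(a,f).
Restrictor triples: (o1,f3,a4)→signed(a4,f3) ✓  (o1,f4,a3)→signed(a3,f4) ✗  (o2,f1,a2)→signed(a2,f1) ✗  (o2,f2,a3)→signed(a3,f2) ✗  (o2,f2,a4)→signed(a4,f2) ✗  (o2,f3,a4)→signed(a4,f3) ✓  (o2,f4,a2)→signed(a2,f4) ✗  (o3,f1,a3)→signed(a3,f1) ✗  (o3,f2,a2)→signed(a2,f2) ✗  (o4,f3,a4)→signed(a4,f3) ✓
Counterexamples (restrictor triples failing the scope): 7.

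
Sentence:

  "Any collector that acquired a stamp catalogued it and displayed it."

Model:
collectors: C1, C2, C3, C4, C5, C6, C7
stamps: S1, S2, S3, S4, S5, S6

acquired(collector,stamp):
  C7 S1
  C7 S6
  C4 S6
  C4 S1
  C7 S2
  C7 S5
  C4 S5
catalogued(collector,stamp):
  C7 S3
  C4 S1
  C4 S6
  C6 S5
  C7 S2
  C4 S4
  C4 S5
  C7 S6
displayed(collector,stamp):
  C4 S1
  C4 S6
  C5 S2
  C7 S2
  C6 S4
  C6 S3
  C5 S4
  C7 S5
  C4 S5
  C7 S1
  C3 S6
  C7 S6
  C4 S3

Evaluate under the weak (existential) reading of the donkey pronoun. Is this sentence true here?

"it" takes "a stamp" as antecedent — a donkey pronoun bound across the clause boundary.
Weak reading: every collector c with some acquired-stamp has at least one acquired-stamp s such that catalogued(c,s) ∧ displayed(c,s).
Per collector: C4:✓  C7:✓
Every collector in the restrictor has a witness.

True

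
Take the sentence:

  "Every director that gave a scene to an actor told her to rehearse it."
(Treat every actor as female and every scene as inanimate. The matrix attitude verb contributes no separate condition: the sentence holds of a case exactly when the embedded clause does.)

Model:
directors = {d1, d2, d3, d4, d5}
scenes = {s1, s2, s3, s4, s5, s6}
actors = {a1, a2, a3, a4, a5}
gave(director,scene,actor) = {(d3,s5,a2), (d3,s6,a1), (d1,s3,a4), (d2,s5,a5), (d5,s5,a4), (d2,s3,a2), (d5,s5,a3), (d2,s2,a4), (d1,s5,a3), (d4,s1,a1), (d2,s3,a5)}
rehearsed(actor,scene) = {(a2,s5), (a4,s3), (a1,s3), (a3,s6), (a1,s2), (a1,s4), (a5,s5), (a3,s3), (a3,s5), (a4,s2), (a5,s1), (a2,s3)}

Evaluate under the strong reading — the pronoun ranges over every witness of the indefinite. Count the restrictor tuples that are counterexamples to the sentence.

"her" takes "an actor" as antecedent and "it" takes "a scene"; both are donkey pronouns co-varying with the restrictor.
Strong reading: for every (d,s,a) with gave(d,s,a), rehearsed(a,s).
Restrictor triples: (d1,s3,a4)→rehearsed(a4,s3) ✓  (d1,s5,a3)→rehearsed(a3,s5) ✓  (d2,s2,a4)→rehearsed(a4,s2) ✓  (d2,s3,a2)→rehearsed(a2,s3) ✓  (d2,s3,a5)→rehearsed(a5,s3) ✗  (d2,s5,a5)→rehearsed(a5,s5) ✓  (d3,s5,a2)→rehearsed(a2,s5) ✓  (d3,s6,a1)→rehearsed(a1,s6) ✗  (d4,s1,a1)→rehearsed(a1,s1) ✗  (d5,s5,a3)→rehearsed(a3,s5) ✓  (d5,s5,a4)→rehearsed(a4,s5) ✗
Counterexamples (restrictor triples failing the scope): 4.

4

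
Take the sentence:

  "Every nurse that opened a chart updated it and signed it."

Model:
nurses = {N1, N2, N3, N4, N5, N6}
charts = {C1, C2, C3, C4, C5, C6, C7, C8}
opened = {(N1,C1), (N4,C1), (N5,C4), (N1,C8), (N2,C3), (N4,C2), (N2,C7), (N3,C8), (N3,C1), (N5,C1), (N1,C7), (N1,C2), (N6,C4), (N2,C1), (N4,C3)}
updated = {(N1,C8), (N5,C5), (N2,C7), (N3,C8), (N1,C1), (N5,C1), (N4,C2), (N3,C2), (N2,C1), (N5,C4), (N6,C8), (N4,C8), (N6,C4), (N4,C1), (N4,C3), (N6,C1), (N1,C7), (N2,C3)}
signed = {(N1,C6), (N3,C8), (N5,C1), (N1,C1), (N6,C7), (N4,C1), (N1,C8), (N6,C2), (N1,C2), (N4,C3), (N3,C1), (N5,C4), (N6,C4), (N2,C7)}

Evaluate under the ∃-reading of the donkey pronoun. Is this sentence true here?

True

"it" takes "a chart" as antecedent — a donkey pronoun bound across the clause boundary.
Weak reading: every nurse n with some opened-chart has at least one opened-chart c such that updated(n,c) ∧ signed(n,c).
Per nurse: N1:✓  N2:✓  N3:✓  N4:✓  N5:✓  N6:✓
Every nurse in the restrictor has a witness.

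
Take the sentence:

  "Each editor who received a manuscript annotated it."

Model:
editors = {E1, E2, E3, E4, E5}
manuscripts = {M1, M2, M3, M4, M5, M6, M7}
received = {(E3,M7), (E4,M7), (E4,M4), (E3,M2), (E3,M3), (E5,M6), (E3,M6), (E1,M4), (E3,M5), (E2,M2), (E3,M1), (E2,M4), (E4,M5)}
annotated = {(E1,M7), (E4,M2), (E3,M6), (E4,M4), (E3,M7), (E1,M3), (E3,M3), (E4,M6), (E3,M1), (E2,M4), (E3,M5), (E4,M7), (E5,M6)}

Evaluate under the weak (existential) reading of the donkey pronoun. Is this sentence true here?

False

"it" takes "a manuscript" as antecedent — a donkey pronoun bound across the clause boundary.
Weak reading: every editor e with some received-manuscript has at least one received-manuscript m such that annotated(e,m).
Per editor: E1:✗  E2:✓  E3:✓  E4:✓  E5:✓
E1 has no witness among its received-manuscripts.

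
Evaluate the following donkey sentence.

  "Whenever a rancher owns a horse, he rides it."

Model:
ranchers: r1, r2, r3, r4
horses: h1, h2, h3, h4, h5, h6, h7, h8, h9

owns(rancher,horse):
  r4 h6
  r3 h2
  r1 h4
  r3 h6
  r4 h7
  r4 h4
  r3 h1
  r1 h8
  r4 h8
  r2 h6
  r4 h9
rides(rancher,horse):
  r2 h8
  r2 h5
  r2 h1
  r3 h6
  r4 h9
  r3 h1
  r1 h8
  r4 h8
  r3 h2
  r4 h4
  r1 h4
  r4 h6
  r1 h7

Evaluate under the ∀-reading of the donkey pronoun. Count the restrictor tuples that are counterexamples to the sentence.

2

"it" takes "a horse" as antecedent — a donkey pronoun bound across the clause boundary.
Strong reading: for every (r,h) with owns(r,h), rides(r,h).
Restrictor pairs: (r1,h4) ✓  (r1,h8) ✓  (r2,h6) ✗  (r3,h1) ✓  (r3,h2) ✓  (r3,h6) ✓  (r4,h4) ✓  (r4,h6) ✓  (r4,h7) ✗  (r4,h8) ✓  (r4,h9) ✓
Counterexamples (restrictor pairs failing the scope): 2.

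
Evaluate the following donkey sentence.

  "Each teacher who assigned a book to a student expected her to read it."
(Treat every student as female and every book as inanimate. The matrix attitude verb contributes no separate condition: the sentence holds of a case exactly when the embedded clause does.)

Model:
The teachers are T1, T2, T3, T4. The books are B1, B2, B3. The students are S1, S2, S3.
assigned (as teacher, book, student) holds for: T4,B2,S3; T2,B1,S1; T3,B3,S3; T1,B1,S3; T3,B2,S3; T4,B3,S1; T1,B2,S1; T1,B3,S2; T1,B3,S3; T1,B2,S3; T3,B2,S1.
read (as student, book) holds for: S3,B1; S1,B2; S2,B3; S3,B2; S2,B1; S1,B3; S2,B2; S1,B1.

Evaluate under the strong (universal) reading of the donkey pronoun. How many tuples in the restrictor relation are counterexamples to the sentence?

"her" takes "a student" as antecedent and "it" takes "a book"; both are donkey pronouns co-varying with the restrictor.
Strong reading: for every (t,b,s) with assigned(t,b,s), read(s,b).
Restrictor triples: (T1,B1,S3)→read(S3,B1) ✓  (T1,B2,S1)→read(S1,B2) ✓  (T1,B2,S3)→read(S3,B2) ✓  (T1,B3,S2)→read(S2,B3) ✓  (T1,B3,S3)→read(S3,B3) ✗  (T2,B1,S1)→read(S1,B1) ✓  (T3,B2,S1)→read(S1,B2) ✓  (T3,B2,S3)→read(S3,B2) ✓  (T3,B3,S3)→read(S3,B3) ✗  (T4,B2,S3)→read(S3,B2) ✓  (T4,B3,S1)→read(S1,B3) ✓
Counterexamples (restrictor triples failing the scope): 2.

2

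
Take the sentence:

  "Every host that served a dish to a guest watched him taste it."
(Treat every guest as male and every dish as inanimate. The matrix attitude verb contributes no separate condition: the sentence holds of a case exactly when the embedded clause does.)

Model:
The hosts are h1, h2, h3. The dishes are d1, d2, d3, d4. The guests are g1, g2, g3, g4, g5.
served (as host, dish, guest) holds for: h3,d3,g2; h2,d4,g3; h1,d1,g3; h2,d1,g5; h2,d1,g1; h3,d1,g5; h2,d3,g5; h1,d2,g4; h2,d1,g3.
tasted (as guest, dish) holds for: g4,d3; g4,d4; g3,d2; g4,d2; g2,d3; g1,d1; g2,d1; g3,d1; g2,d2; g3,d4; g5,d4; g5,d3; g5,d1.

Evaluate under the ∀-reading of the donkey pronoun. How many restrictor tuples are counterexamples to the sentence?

0

"him" takes "a guest" as antecedent and "it" takes "a dish"; both are donkey pronouns co-varying with the restrictor.
Strong reading: for every (h,d,g) with served(h,d,g), tasted(g,d).
Restrictor triples: (h1,d1,g3)→tasted(g3,d1) ✓  (h1,d2,g4)→tasted(g4,d2) ✓  (h2,d1,g1)→tasted(g1,d1) ✓  (h2,d1,g3)→tasted(g3,d1) ✓  (h2,d1,g5)→tasted(g5,d1) ✓  (h2,d3,g5)→tasted(g5,d3) ✓  (h2,d4,g3)→tasted(g3,d4) ✓  (h3,d1,g5)→tasted(g5,d1) ✓  (h3,d3,g2)→tasted(g2,d3) ✓
Counterexamples (restrictor triples failing the scope): 0.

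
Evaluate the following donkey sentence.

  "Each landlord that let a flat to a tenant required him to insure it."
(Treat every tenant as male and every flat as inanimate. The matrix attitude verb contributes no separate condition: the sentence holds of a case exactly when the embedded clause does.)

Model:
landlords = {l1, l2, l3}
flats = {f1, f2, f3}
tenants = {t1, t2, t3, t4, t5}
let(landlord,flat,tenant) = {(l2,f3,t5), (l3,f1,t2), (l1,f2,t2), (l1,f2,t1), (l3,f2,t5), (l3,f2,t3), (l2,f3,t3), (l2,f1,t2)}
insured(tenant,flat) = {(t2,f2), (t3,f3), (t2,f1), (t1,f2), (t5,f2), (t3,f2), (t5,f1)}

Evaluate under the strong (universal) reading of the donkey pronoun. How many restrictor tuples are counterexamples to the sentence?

"him" takes "a tenant" as antecedent and "it" takes "a flat"; both are donkey pronouns co-varying with the restrictor.
Strong reading: for every (l,f,t) with let(l,f,t), insured(t,f).
Restrictor triples: (l1,f2,t1)→insured(t1,f2) ✓  (l1,f2,t2)→insured(t2,f2) ✓  (l2,f1,t2)→insured(t2,f1) ✓  (l2,f3,t3)→insured(t3,f3) ✓  (l2,f3,t5)→insured(t5,f3) ✗  (l3,f1,t2)→insured(t2,f1) ✓  (l3,f2,t3)→insured(t3,f2) ✓  (l3,f2,t5)→insured(t5,f2) ✓
Counterexamples (restrictor triples failing the scope): 1.

1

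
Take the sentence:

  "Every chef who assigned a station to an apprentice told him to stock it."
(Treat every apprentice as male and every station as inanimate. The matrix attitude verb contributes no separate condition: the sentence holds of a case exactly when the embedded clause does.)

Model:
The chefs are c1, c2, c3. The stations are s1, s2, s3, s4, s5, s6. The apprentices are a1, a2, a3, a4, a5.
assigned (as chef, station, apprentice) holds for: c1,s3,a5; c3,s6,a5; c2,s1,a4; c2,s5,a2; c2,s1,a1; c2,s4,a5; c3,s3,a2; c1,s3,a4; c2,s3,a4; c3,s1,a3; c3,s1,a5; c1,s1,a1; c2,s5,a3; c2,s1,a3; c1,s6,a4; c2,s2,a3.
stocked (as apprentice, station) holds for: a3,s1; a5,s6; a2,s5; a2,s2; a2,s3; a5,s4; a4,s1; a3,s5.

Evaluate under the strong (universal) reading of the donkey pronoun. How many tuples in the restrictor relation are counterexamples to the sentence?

8

"him" takes "an apprentice" as antecedent and "it" takes "a station"; both are donkey pronouns co-varying with the restrictor.
Strong reading: for every (c,s,a) with assigned(c,s,a), stocked(a,s).
Restrictor triples: (c1,s1,a1)→stocked(a1,s1) ✗  (c1,s3,a4)→stocked(a4,s3) ✗  (c1,s3,a5)→stocked(a5,s3) ✗  (c1,s6,a4)→stocked(a4,s6) ✗  (c2,s1,a1)→stocked(a1,s1) ✗  (c2,s1,a3)→stocked(a3,s1) ✓  (c2,s1,a4)→stocked(a4,s1) ✓  (c2,s2,a3)→stocked(a3,s2) ✗  (c2,s3,a4)→stocked(a4,s3) ✗  (c2,s4,a5)→stocked(a5,s4) ✓  (c2,s5,a2)→stocked(a2,s5) ✓  (c2,s5,a3)→stocked(a3,s5) ✓  (c3,s1,a3)→stocked(a3,s1) ✓  (c3,s1,a5)→stocked(a5,s1) ✗  (c3,s3,a2)→stocked(a2,s3) ✓  (c3,s6,a5)→stocked(a5,s6) ✓
Counterexamples (restrictor triples failing the scope): 8.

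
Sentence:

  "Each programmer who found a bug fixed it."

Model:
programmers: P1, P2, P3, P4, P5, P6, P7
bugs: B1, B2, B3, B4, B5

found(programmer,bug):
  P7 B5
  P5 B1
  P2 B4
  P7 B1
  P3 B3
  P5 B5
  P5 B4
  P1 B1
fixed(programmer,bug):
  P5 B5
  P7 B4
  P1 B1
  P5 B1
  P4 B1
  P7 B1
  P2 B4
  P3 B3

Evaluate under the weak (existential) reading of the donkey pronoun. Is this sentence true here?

"it" takes "a bug" as antecedent — a donkey pronoun bound across the clause boundary.
Weak reading: every programmer p with some found-bug has at least one found-bug b such that fixed(p,b).
Per programmer: P1:✓  P2:✓  P3:✓  P5:✓  P7:✓
Every programmer in the restrictor has a witness.

True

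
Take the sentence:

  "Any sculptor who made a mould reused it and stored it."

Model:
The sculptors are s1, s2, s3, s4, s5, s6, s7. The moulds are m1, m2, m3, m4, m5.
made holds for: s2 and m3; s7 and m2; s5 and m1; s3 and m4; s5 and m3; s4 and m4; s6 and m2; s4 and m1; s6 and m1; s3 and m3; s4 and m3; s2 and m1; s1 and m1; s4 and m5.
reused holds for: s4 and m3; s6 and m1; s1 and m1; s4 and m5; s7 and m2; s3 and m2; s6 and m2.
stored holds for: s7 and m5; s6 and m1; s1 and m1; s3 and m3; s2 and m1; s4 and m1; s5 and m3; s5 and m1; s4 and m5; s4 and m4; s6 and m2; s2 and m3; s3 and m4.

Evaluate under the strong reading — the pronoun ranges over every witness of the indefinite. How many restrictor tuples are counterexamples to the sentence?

"it" takes "a mould" as antecedent — a donkey pronoun bound across the clause boundary.
Strong reading: for every (s,m) with made(s,m), reused(s,m) ∧ stored(s,m).
Restrictor pairs: (s1,m1) ✓  (s2,m1) ✗  (s2,m3) ✗  (s3,m3) ✗  (s3,m4) ✗  (s4,m1) ✗  (s4,m3) ✗  (s4,m4) ✗  (s4,m5) ✓  (s5,m1) ✗  (s5,m3) ✗  (s6,m1) ✓  (s6,m2) ✓  (s7,m2) ✗
Counterexamples (restrictor pairs failing the scope): 10.

10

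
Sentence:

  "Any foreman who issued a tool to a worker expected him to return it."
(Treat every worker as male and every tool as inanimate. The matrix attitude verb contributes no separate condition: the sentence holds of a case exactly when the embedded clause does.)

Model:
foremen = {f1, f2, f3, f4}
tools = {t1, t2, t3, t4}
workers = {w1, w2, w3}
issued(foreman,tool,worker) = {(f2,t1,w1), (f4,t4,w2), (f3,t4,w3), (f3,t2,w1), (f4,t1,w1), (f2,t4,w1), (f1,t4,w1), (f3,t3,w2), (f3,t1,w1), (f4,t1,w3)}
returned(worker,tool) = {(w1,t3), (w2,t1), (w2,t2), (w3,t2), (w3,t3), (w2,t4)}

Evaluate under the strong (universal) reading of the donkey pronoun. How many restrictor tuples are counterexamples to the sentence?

9

"him" takes "a worker" as antecedent and "it" takes "a tool"; both are donkey pronouns co-varying with the restrictor.
Strong reading: for every (f,t,w) with issued(f,t,w), returned(w,t).
Restrictor triples: (f1,t4,w1)→returned(w1,t4) ✗  (f2,t1,w1)→returned(w1,t1) ✗  (f2,t4,w1)→returned(w1,t4) ✗  (f3,t1,w1)→returned(w1,t1) ✗  (f3,t2,w1)→returned(w1,t2) ✗  (f3,t3,w2)→returned(w2,t3) ✗  (f3,t4,w3)→returned(w3,t4) ✗  (f4,t1,w1)→returned(w1,t1) ✗  (f4,t1,w3)→returned(w3,t1) ✗  (f4,t4,w2)→returned(w2,t4) ✓
Counterexamples (restrictor triples failing the scope): 9.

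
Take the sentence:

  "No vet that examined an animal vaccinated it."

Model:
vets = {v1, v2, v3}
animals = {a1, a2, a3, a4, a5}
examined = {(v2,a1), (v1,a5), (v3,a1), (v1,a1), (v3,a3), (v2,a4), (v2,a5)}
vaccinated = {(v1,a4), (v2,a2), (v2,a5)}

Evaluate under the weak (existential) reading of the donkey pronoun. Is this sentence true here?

False

"it" takes "an animal" as antecedent — a donkey pronoun bound across the clause boundary.
Truth condition: for no (v,a) with examined(v,a) does vaccinated(v,a) hold.
Restrictor pairs — does the scope hold? (v1,a1):fails  (v1,a5):fails  (v2,a1):fails  (v2,a4):fails  (v2,a5):holds  (v3,a1):fails  (v3,a3):fails
Scope holds for 1 pair(s), so the sentence is false.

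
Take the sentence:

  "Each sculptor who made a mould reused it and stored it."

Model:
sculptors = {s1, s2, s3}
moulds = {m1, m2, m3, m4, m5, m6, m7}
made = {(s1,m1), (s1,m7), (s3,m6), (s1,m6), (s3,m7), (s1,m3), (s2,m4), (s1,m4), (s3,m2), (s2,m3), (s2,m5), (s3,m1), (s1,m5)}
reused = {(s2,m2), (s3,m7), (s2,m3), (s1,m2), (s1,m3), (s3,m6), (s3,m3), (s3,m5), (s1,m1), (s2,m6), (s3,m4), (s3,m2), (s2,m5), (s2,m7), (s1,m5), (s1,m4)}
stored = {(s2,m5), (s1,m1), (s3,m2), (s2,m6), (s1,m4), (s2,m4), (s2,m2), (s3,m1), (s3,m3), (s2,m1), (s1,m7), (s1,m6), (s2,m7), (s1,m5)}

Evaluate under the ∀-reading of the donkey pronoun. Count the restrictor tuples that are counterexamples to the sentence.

8

"it" takes "a mould" as antecedent — a donkey pronoun bound across the clause boundary.
Strong reading: for every (s,m) with made(s,m), reused(s,m) ∧ stored(s,m).
Restrictor pairs: (s1,m1) ✓  (s1,m3) ✗  (s1,m4) ✓  (s1,m5) ✓  (s1,m6) ✗  (s1,m7) ✗  (s2,m3) ✗  (s2,m4) ✗  (s2,m5) ✓  (s3,m1) ✗  (s3,m2) ✓  (s3,m6) ✗  (s3,m7) ✗
Counterexamples (restrictor pairs failing the scope): 8.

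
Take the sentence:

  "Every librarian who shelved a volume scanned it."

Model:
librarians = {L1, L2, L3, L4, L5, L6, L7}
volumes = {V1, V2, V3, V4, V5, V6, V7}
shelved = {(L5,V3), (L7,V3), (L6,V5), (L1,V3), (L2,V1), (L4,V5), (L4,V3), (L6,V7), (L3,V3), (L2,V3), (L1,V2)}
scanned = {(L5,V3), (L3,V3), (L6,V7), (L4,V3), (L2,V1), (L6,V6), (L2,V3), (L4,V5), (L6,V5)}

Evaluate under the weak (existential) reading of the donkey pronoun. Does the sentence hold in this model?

False

"it" takes "a volume" as antecedent — a donkey pronoun bound across the clause boundary.
Weak reading: every librarian l with some shelved-volume has at least one shelved-volume v such that scanned(l,v).
Per librarian: L1:✗  L2:✓  L3:✓  L4:✓  L5:✓  L6:✓  L7:✗
L1 has no witness among its shelved-volumes.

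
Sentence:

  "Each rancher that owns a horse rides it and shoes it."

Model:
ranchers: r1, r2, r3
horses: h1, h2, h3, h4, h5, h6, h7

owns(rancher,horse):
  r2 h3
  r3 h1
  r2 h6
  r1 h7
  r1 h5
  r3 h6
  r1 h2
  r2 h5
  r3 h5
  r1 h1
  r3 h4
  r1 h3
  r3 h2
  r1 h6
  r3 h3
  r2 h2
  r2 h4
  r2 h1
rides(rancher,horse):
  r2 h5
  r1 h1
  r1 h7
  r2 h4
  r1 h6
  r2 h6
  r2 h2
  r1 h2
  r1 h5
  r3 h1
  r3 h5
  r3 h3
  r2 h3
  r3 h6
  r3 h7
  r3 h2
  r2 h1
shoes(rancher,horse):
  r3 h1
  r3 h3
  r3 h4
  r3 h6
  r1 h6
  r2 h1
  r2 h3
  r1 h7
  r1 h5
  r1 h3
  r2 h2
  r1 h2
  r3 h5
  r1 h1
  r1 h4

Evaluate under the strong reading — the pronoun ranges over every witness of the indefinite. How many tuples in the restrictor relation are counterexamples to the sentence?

6

"it" takes "a horse" as antecedent — a donkey pronoun bound across the clause boundary.
Strong reading: for every (r,h) with owns(r,h), rides(r,h) ∧ shoes(r,h).
Restrictor pairs: (r1,h1) ✓  (r1,h2) ✓  (r1,h3) ✗  (r1,h5) ✓  (r1,h6) ✓  (r1,h7) ✓  (r2,h1) ✓  (r2,h2) ✓  (r2,h3) ✓  (r2,h4) ✗  (r2,h5) ✗  (r2,h6) ✗  (r3,h1) ✓  (r3,h2) ✗  (r3,h3) ✓  (r3,h4) ✗  (r3,h5) ✓  (r3,h6) ✓
Counterexamples (restrictor pairs failing the scope): 6.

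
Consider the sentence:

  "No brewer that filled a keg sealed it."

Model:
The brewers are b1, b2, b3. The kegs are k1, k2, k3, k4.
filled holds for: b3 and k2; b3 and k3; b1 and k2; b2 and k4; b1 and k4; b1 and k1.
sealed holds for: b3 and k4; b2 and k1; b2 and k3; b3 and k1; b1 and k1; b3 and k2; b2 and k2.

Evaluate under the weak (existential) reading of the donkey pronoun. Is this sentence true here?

"it" takes "a keg" as antecedent — a donkey pronoun bound across the clause boundary.
Truth condition: for no (b,k) with filled(b,k) does sealed(b,k) hold.
Restrictor pairs — does the scope hold? (b1,k1):holds  (b1,k2):fails  (b1,k4):fails  (b2,k4):fails  (b3,k2):holds  (b3,k3):fails
Scope holds for 2 pair(s), so the sentence is false.

False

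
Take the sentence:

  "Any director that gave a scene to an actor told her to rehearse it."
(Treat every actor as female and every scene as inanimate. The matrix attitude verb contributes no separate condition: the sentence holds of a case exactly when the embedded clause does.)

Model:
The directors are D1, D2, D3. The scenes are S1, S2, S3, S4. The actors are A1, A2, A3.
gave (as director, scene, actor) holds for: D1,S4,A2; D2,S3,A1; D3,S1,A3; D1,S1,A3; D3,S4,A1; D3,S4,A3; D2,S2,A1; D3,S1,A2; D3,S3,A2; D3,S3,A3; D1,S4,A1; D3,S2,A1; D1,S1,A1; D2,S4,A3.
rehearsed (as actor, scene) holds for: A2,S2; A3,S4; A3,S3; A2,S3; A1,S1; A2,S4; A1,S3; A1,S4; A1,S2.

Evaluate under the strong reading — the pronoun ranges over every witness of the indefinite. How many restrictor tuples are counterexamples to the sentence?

"her" takes "an actor" as antecedent and "it" takes "a scene"; both are donkey pronouns co-varying with the restrictor.
Strong reading: for every (d,s,a) with gave(d,s,a), rehearsed(a,s).
Restrictor triples: (D1,S1,A1)→rehearsed(A1,S1) ✓  (D1,S1,A3)→rehearsed(A3,S1) ✗  (D1,S4,A1)→rehearsed(A1,S4) ✓  (D1,S4,A2)→rehearsed(A2,S4) ✓  (D2,S2,A1)→rehearsed(A1,S2) ✓  (D2,S3,A1)→rehearsed(A1,S3) ✓  (D2,S4,A3)→rehearsed(A3,S4) ✓  (D3,S1,A2)→rehearsed(A2,S1) ✗  (D3,S1,A3)→rehearsed(A3,S1) ✗  (D3,S2,A1)→rehearsed(A1,S2) ✓  (D3,S3,A2)→rehearsed(A2,S3) ✓  (D3,S3,A3)→rehearsed(A3,S3) ✓  (D3,S4,A1)→rehearsed(A1,S4) ✓  (D3,S4,A3)→rehearsed(A3,S4) ✓
Counterexamples (restrictor triples failing the scope): 3.

3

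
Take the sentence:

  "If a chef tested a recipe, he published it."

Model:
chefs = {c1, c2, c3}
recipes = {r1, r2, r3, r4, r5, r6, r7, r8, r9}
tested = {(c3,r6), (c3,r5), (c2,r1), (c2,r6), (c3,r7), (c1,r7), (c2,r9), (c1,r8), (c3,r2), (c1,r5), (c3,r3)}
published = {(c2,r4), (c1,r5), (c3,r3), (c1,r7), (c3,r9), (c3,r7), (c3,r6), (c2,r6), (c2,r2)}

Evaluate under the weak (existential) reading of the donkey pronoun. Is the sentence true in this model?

True

"it" takes "a recipe" as antecedent — a donkey pronoun bound across the clause boundary.
Weak reading: every chef c with some tested-recipe has at least one tested-recipe r such that published(c,r).
Per chef: c1:✓  c2:✓  c3:✓
Every chef in the restrictor has a witness.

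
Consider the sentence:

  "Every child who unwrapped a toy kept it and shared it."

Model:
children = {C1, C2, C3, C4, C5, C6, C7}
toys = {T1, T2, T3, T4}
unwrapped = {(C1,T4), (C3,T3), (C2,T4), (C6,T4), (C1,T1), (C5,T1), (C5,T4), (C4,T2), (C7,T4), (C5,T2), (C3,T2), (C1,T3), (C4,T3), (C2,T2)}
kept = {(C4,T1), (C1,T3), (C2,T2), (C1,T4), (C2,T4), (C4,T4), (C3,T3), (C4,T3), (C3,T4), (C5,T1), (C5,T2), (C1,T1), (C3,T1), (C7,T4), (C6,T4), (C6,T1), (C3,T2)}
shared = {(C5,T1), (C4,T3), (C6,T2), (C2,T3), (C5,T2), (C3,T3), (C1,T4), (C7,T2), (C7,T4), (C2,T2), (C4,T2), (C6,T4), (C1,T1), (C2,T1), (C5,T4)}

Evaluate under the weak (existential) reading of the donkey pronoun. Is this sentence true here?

True

"it" takes "a toy" as antecedent — a donkey pronoun bound across the clause boundary.
Weak reading: every child c with some unwrapped-toy has at least one unwrapped-toy t such that kept(c,t) ∧ shared(c,t).
Per child: C1:✓  C2:✓  C3:✓  C4:✓  C5:✓  C6:✓  C7:✓
Every child in the restrictor has a witness.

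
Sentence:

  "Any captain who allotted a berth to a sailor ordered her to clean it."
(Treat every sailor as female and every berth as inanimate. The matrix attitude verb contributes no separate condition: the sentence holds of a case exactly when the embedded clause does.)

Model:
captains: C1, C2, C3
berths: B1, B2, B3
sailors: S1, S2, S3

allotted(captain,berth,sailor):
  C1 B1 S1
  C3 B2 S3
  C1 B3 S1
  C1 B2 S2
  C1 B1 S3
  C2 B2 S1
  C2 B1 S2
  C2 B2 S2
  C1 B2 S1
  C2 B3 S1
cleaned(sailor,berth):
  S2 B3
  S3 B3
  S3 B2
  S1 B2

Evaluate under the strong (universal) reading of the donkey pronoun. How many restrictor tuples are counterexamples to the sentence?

7

"her" takes "a sailor" as antecedent and "it" takes "a berth"; both are donkey pronouns co-varying with the restrictor.
Strong reading: for every (c,b,s) with allotted(c,b,s), cleaned(s,b).
Restrictor triples: (C1,B1,S1)→cleaned(S1,B1) ✗  (C1,B1,S3)→cleaned(S3,B1) ✗  (C1,B2,S1)→cleaned(S1,B2) ✓  (C1,B2,S2)→cleaned(S2,B2) ✗  (C1,B3,S1)→cleaned(S1,B3) ✗  (C2,B1,S2)→cleaned(S2,B1) ✗  (C2,B2,S1)→cleaned(S1,B2) ✓  (C2,B2,S2)→cleaned(S2,B2) ✗  (C2,B3,S1)→cleaned(S1,B3) ✗  (C3,B2,S3)→cleaned(S3,B2) ✓
Counterexamples (restrictor triples failing the scope): 7.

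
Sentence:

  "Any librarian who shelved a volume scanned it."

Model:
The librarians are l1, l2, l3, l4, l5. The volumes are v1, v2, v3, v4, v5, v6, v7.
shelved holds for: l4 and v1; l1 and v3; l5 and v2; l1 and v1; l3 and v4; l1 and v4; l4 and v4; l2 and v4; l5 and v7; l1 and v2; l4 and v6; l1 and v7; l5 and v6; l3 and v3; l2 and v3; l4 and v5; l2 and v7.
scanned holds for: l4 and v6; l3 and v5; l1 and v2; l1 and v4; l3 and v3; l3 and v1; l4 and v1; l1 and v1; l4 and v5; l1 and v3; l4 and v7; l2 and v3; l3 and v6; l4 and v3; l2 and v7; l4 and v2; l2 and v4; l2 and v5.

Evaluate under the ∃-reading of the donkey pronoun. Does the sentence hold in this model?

"it" takes "a volume" as antecedent — a donkey pronoun bound across the clause boundary.
Weak reading: every librarian l with some shelved-volume has at least one shelved-volume v such that scanned(l,v).
Per librarian: l1:✓  l2:✓  l3:✓  l4:✓  l5:✗
l5 has no witness among its shelved-volumes.

False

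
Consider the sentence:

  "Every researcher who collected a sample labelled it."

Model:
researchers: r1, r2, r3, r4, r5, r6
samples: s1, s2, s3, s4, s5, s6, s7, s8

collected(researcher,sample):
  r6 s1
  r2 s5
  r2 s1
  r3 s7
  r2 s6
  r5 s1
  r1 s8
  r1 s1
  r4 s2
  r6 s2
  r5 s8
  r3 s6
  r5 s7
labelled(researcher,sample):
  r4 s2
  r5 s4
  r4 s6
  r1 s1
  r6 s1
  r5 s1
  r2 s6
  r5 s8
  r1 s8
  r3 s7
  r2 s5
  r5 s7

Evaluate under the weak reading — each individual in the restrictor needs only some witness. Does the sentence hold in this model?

"it" takes "a sample" as antecedent — a donkey pronoun bound across the clause boundary.
Weak reading: every researcher r with some collected-sample has at least one collected-sample s such that labelled(r,s).
Per researcher: r1:✓  r2:✓  r3:✓  r4:✓  r5:✓  r6:✓
Every researcher in the restrictor has a witness.

True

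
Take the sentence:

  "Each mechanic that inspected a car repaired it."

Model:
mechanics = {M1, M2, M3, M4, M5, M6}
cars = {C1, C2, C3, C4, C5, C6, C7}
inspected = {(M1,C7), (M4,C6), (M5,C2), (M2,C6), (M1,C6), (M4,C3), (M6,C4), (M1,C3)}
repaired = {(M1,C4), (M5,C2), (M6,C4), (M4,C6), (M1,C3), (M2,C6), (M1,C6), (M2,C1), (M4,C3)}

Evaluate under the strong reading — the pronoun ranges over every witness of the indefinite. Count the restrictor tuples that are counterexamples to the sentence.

1

"it" takes "a car" as antecedent — a donkey pronoun bound across the clause boundary.
Strong reading: for every (m,c) with inspected(m,c), repaired(m,c).
Restrictor pairs: (M1,C3) ✓  (M1,C6) ✓  (M1,C7) ✗  (M2,C6) ✓  (M4,C3) ✓  (M4,C6) ✓  (M5,C2) ✓  (M6,C4) ✓
Counterexamples (restrictor pairs failing the scope): 1.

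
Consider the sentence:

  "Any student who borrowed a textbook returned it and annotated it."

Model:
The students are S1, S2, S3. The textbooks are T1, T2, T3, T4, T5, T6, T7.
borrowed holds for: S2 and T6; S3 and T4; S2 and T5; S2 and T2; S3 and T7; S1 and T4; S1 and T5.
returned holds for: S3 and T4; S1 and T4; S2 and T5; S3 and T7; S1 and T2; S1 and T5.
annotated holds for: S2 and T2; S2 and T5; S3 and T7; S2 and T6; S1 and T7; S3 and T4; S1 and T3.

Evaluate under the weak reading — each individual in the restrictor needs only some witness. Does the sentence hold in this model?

"it" takes "a textbook" as antecedent — a donkey pronoun bound across the clause boundary.
Weak reading: every student s with some borrowed-textbook has at least one borrowed-textbook t such that returned(s,t) ∧ annotated(s,t).
Per student: S1:✗  S2:✓  S3:✓
S1 has no witness among its borrowed-textbooks.

False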